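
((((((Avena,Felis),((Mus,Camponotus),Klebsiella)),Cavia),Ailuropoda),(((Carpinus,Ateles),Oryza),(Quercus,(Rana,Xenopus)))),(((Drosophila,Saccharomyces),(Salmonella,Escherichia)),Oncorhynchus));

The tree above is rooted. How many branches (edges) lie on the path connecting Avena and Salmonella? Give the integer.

The MRCA of Avena and Salmonella is the root of the tree.
From Avena up to that node: 6 branches. From Salmonella up to the same node: 4 branches. Total: 6 + 4 = 10.

10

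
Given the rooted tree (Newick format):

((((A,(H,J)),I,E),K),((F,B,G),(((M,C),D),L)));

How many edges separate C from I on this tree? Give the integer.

8

The MRCA of C and I is the root of the tree.
From C up to that node: 5 branches. From I up to the same node: 3 branches. Total: 5 + 3 = 8.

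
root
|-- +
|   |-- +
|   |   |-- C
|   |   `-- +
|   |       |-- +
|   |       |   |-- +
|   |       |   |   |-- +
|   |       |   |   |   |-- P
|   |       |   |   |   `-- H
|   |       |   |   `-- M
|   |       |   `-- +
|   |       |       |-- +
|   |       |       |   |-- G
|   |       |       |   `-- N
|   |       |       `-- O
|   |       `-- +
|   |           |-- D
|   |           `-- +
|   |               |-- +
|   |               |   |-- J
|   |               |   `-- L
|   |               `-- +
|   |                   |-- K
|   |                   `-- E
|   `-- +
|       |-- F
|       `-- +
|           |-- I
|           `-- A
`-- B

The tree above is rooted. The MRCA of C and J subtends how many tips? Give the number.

The MRCA of C and J is the node subtending (C,((((P,H),M),((G,N),O)),(D,((J,L),(K,E))))).
That clade contains 12 terminal taxa: C, D, E, G, H, J, K, L, M, N, O, P.

12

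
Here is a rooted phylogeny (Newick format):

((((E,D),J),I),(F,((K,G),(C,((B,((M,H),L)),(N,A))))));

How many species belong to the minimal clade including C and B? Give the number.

The MRCA of C and B is the node subtending (C,((B,((M,H),L)),(N,A))).
That clade contains 7 terminal taxa: A, B, C, H, L, M, N.

7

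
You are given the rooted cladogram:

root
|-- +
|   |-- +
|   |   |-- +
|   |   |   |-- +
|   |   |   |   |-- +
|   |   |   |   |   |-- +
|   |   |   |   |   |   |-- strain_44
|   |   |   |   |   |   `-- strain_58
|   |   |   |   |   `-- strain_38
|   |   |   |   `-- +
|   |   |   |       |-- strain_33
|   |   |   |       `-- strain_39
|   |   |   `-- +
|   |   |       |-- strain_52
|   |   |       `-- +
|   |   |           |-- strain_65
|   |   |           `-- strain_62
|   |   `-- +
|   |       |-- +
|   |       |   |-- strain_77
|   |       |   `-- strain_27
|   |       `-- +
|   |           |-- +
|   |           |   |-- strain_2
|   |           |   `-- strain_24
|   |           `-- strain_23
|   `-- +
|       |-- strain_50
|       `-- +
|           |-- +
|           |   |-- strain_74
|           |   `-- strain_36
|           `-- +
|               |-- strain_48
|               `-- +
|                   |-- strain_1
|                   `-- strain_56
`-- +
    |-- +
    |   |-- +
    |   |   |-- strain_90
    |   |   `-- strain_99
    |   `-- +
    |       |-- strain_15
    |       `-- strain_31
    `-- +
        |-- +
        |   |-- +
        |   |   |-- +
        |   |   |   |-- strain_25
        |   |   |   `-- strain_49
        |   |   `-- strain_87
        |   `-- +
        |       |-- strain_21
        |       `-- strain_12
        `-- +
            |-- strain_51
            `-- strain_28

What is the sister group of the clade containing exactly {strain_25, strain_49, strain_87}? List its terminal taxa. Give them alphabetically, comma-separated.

strain_12, strain_21

The clade containing exactly {strain_25, strain_49, strain_87} attaches to the tree at the node subtending (((strain_25,strain_49),strain_87),(strain_21,strain_12)).
The other lineage descending from that same node — the sister group — is (strain_21,strain_12); its 2 tips in alphabetical order are the answer.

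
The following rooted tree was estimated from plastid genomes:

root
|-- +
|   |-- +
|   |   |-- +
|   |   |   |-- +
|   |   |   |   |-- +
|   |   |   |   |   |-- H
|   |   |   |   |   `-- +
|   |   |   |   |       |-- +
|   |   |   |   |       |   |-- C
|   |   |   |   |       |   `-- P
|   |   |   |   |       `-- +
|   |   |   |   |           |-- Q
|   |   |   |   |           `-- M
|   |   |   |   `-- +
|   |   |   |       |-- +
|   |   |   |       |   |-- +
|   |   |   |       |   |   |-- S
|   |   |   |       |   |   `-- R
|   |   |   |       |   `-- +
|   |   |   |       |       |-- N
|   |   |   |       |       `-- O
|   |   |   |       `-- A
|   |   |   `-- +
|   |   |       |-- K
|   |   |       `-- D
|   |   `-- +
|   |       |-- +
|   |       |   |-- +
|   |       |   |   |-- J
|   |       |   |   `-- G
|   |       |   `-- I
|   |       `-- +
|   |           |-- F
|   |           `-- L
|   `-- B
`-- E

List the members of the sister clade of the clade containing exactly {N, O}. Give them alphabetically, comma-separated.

The clade containing exactly {N, O} attaches to the tree at the node subtending ((S,R),(N,O)).
The other lineage descending from that same node — the sister group — is (S,R); its 2 tips in alphabetical order are the answer.

R, S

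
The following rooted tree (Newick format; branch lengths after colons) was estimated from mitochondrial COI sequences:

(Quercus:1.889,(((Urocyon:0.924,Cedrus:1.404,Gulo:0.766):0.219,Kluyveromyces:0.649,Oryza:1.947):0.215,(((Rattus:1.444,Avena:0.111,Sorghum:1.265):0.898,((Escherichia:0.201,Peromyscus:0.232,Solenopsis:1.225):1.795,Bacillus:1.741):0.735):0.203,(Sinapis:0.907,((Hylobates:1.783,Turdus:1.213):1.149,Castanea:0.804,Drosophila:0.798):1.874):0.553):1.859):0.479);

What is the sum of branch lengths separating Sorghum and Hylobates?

7.725

The path runs Sorghum → … → MRCA → … → Hylobates; the MRCA is the node subtending (((Rattus,Avena,Sorghum),((Escherichia,Peromyscus,Solenopsis),Bacillus)),(Sinapis,((Hylobates,Turdus),Castanea,Drosophila))).
Branch lengths along that path: 1.265 + 0.898 + 0.203 + 0.553 + 1.874 + 1.149 + 1.783 = 7.725.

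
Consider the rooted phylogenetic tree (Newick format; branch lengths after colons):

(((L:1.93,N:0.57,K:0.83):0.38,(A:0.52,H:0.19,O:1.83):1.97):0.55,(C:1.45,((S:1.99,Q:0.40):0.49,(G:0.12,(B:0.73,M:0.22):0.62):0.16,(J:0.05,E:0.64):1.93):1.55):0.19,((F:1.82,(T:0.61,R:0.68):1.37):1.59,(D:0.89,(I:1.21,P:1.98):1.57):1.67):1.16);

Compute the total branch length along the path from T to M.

The path runs T → … → MRCA → … → M; the MRCA is the root of the tree.
Branch lengths along that path: 0.61 + 1.37 + 1.59 + 1.16 + 0.19 + 1.55 + 0.16 + 0.62 + 0.22 = 7.47.

7.47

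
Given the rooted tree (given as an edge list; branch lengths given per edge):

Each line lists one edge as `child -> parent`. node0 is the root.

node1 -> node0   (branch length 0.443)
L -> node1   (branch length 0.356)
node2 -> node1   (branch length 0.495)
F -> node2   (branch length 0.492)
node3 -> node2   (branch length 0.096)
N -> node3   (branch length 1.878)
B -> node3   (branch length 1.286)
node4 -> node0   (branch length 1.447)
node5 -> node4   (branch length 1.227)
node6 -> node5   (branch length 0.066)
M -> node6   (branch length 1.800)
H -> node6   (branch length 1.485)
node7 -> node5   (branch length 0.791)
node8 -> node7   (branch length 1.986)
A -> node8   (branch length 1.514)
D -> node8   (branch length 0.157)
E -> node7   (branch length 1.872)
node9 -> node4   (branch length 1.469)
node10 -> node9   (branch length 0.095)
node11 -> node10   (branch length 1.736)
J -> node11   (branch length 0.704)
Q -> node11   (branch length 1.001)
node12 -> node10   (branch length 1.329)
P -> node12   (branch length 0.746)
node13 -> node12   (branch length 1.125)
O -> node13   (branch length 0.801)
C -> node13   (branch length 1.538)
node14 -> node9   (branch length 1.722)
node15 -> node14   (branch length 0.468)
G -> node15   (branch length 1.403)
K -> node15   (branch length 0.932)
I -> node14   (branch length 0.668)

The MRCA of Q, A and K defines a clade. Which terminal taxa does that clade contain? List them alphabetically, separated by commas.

Tracing Q: it sits inside (J,Q).
Tracing A: it sits inside (A,D).
Tracing K: it sits inside (G,K).
The smallest clade enclosing all 3 is (((M,H),((A,D),E)),(((J,Q),(P,(O,C))),((G,K),I))); the answer is its 13 terminal taxa in alphabetical order.

A, C, D, E, G, H, I, J, K, M, O, P, Q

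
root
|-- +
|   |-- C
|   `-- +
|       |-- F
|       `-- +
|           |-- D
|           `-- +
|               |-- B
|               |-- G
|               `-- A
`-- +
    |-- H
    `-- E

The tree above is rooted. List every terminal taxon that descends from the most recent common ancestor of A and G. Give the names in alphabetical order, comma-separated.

Tracing A: it sits inside (B,G,A).
Tracing G: it sits inside (B,G,A).
The smallest clade enclosing both is (B,G,A); the answer is its 3 terminal taxa in alphabetical order.

A, B, G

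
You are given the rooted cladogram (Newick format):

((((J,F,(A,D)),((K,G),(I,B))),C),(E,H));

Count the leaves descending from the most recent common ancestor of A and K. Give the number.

The MRCA of A and K is the node subtending ((J,F,(A,D)),((K,G),(I,B))).
That clade contains 8 terminal taxa: A, B, D, F, G, I, J, K.

8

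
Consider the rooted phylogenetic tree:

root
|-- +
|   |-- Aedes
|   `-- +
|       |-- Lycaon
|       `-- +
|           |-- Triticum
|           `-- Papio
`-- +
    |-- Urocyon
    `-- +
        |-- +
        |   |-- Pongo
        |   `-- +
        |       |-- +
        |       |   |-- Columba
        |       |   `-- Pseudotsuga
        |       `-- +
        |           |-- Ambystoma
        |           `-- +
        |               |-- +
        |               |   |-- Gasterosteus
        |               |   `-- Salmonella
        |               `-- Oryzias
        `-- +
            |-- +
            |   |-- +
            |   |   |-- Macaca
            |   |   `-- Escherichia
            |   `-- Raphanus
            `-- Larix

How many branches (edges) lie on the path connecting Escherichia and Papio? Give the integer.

The MRCA of Escherichia and Papio is the root of the tree.
From Escherichia up to that node: 6 branches. From Papio up to the same node: 4 branches. Total: 6 + 4 = 10.

10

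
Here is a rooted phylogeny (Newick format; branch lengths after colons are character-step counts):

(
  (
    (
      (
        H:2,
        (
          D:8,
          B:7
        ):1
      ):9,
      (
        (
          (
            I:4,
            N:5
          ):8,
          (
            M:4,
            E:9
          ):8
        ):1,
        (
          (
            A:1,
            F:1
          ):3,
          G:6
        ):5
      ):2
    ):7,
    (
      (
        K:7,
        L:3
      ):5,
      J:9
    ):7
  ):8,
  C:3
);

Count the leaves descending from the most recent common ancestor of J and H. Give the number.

The MRCA of J and H is the node subtending (((H,(D,B)),(((I,N),(M,E)),((A,F),G))),((K,L),J)).
That clade contains 13 terminal taxa: A, B, D, E, F, G, H, I, J, K, L, M, N.

13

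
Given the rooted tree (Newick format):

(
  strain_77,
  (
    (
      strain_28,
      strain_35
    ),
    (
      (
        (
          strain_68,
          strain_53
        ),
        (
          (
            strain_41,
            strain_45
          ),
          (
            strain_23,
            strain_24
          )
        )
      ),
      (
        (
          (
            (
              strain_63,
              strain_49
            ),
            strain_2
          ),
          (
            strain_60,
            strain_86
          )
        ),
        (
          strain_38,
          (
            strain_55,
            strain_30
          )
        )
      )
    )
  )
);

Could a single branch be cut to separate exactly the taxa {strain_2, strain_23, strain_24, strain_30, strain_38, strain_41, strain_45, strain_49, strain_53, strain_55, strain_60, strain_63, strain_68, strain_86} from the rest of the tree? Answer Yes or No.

The most recent common ancestor of these taxa subtends (((strain_68,strain_53),((strain_41,strain_45),(strain_23,strain_24))),((((strain_63,strain_49),strain_2),(strain_60,strain_86)),(strain_38,(strain_55,strain_30)))).
That clade has exactly 14 tips — every listed taxon and nothing else — so the group is monophyletic.

Yes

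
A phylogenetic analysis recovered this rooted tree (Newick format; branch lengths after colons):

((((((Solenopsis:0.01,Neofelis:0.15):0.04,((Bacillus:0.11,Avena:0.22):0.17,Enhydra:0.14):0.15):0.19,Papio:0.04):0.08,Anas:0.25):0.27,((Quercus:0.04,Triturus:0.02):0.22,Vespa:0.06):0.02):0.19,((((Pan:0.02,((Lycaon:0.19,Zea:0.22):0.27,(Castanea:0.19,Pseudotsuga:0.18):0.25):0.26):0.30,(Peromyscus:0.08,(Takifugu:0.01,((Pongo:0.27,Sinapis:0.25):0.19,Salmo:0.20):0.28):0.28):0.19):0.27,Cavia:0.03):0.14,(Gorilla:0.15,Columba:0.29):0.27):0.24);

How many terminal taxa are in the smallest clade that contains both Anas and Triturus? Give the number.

10

The MRCA of Anas and Triturus is the node subtending (((((Solenopsis,Neofelis),((Bacillus,Avena),Enhydra)),Papio),Anas),((Quercus,Triturus),Vespa)).
That clade contains 10 terminal taxa: Anas, Avena, Bacillus, Enhydra, Neofelis, Papio, Quercus, Solenopsis, Triturus, Vespa.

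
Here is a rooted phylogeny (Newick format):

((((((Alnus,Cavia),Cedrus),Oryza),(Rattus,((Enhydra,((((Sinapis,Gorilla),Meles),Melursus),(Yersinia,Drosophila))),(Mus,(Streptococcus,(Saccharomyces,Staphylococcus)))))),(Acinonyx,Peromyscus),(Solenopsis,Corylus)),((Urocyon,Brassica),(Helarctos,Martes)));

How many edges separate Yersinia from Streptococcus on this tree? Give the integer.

7

The MRCA of Yersinia and Streptococcus is the node subtending ((Enhydra,((((Sinapis,Gorilla),Meles),Melursus),(Yersinia,Drosophila))),(Mus,(Streptococcus,(Saccharomyces,Staphylococcus)))).
From Yersinia up to that node: 4 branches. From Streptococcus up to the same node: 3 branches. Total: 4 + 3 = 7.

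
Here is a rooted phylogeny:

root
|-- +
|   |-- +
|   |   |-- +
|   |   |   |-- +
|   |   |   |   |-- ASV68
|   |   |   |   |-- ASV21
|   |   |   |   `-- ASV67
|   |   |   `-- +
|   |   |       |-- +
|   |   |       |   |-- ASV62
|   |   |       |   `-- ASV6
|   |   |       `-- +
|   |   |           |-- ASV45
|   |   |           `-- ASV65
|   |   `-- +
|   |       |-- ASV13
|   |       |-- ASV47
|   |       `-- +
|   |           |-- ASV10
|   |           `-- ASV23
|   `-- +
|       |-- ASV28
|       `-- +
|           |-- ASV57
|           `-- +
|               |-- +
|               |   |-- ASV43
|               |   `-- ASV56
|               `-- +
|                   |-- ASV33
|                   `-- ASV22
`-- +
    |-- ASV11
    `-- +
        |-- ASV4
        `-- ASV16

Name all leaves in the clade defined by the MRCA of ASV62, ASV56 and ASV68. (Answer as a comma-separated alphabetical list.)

Tracing ASV62: it sits inside (ASV62,ASV6).
Tracing ASV56: it sits inside (ASV43,ASV56).
Tracing ASV68: it sits inside (ASV68,ASV21,ASV67).
The smallest clade enclosing all 3 is ((((ASV68,ASV21,ASV67),((ASV62,ASV6),(ASV45,ASV65))),(ASV13,ASV47,(ASV10,ASV23))),(ASV28,(ASV57,((ASV43,ASV56),(ASV33,ASV22))))); the answer is its 17 terminal taxa in alphabetical order.

ASV10, ASV13, ASV21, ASV22, ASV23, ASV28, ASV33, ASV43, ASV45, ASV47, ASV56, ASV57, ASV6, ASV62, ASV65, ASV67, ASV68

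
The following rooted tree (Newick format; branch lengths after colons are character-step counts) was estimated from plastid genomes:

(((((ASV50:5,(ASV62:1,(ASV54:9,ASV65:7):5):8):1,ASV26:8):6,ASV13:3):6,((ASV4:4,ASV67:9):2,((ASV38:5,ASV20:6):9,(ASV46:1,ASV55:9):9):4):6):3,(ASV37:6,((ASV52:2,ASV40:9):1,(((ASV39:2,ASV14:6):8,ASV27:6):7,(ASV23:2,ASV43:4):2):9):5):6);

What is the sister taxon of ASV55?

ASV46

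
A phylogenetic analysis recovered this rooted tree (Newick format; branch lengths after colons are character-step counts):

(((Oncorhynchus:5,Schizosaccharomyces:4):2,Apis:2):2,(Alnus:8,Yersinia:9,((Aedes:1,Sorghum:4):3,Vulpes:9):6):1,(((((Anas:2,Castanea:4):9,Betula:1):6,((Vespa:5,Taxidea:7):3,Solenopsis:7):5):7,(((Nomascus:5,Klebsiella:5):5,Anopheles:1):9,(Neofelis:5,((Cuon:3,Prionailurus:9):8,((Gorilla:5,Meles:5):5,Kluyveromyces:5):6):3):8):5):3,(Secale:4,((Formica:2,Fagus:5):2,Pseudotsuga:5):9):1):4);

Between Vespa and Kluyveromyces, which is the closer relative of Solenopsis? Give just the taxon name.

Vespa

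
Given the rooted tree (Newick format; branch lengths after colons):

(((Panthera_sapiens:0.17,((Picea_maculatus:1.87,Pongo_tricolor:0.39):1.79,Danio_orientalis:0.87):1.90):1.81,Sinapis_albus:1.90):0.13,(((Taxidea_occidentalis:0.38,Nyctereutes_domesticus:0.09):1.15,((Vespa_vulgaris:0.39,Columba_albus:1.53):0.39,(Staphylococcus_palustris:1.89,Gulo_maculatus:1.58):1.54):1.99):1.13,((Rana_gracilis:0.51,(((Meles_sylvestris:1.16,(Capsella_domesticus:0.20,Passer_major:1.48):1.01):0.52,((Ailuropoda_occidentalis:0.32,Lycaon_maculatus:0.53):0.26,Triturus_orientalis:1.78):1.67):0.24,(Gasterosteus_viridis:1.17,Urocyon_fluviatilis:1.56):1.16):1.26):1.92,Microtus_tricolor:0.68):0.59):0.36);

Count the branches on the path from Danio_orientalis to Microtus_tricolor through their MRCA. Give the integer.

7

The MRCA of Danio_orientalis and Microtus_tricolor is the root of the tree.
From Danio_orientalis up to that node: 4 branches. From Microtus_tricolor up to the same node: 3 branches. Total: 4 + 3 = 7.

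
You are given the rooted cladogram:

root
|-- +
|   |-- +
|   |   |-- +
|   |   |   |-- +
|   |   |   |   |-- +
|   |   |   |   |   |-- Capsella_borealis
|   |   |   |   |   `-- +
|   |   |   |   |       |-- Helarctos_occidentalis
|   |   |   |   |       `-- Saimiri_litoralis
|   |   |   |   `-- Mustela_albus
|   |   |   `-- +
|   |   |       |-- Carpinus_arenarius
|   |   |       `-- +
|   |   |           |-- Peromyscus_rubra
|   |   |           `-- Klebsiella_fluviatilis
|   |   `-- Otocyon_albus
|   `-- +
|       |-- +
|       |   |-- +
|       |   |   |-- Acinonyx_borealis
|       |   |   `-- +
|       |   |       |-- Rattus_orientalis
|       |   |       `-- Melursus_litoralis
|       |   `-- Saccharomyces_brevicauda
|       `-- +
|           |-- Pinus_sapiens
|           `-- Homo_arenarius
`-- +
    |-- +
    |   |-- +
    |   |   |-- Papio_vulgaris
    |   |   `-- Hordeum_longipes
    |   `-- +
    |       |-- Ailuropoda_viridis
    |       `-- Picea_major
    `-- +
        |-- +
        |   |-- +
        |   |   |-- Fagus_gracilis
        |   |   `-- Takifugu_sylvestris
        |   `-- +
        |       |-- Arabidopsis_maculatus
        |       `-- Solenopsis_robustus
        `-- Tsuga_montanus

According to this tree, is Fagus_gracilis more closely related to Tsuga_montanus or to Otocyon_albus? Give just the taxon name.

The MRCA of Fagus_gracilis and Tsuga_montanus subtends (((Fagus_gracilis,Takifugu_sylvestris),(Arabidopsis_maculatus,Solenopsis_robustus)),Tsuga_montanus) (5 taxa).
The MRCA of Fagus_gracilis and Otocyon_albus is the root, subtending the entire tree (23 taxa).
The first is nested inside the second, so Fagus_gracilis shares a more recent common ancestor with Tsuga_montanus.

Tsuga_montanus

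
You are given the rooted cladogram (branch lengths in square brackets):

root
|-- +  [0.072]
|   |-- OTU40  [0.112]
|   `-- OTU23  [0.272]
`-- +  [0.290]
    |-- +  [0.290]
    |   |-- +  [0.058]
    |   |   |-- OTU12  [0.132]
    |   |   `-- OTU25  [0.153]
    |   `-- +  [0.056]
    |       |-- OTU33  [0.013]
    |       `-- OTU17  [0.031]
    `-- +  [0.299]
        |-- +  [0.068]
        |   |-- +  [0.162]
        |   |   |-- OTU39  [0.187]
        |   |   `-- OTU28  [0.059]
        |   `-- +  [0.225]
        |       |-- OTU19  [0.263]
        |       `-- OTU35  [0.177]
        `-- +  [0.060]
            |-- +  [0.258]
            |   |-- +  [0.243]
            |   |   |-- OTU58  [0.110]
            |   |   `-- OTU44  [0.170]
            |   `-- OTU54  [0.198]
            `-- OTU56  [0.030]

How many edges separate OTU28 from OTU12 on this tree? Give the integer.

The MRCA of OTU28 and OTU12 is the node subtending (((OTU12,OTU25),(OTU33,OTU17)),(((OTU39,OTU28),(OTU19,OTU35)),(((OTU58,OTU44),OTU54),OTU56))).
From OTU28 up to that node: 4 branches. From OTU12 up to the same node: 3 branches. Total: 4 + 3 = 7.

7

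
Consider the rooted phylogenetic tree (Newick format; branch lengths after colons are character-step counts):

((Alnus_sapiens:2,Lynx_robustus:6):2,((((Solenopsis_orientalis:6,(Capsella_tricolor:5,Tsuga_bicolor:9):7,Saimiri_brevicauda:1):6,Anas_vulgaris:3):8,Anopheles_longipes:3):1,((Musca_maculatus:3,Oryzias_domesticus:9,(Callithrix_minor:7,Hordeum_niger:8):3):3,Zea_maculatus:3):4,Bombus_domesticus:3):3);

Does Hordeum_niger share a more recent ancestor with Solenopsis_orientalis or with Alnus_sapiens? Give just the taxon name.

The MRCA of Hordeum_niger and Solenopsis_orientalis subtends ((((Solenopsis_orientalis,(Capsella_tricolor,Tsuga_bicolor),Saimiri_brevicauda),Anas_vulgaris),Anopheles_longipes),((Musca_maculatus,Oryzias_domesticus,(Callithrix_minor,Hordeum_niger)),Zea_maculatus),Bombus_domesticus) (12 taxa).
The MRCA of Hordeum_niger and Alnus_sapiens is the root, subtending the entire tree (14 taxa).
The first is nested inside the second, so Hordeum_niger shares a more recent common ancestor with Solenopsis_orientalis.

Solenopsis_orientalis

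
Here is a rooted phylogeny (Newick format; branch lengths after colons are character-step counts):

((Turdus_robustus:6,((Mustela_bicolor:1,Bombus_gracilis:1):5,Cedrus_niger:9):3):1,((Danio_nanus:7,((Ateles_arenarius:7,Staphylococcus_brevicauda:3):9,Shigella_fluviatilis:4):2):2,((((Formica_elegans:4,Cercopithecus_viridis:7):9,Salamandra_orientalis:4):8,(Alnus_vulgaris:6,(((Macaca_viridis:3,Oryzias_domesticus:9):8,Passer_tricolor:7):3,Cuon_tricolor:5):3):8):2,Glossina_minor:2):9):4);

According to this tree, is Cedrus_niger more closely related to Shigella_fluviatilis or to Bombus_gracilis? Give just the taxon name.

The MRCA of Cedrus_niger and Bombus_gracilis subtends ((Mustela_bicolor,Bombus_gracilis),Cedrus_niger) (3 taxa).
The MRCA of Cedrus_niger and Shigella_fluviatilis is the root, subtending the entire tree (17 taxa).
The first is nested inside the second, so Cedrus_niger shares a more recent common ancestor with Bombus_gracilis.

Bombus_gracilis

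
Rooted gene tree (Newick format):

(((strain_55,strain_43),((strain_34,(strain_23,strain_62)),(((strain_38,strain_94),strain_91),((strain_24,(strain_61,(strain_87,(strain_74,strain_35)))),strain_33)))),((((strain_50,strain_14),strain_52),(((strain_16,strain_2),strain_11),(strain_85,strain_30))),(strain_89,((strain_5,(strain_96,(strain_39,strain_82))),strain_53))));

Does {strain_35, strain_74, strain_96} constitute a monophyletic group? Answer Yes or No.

No

The MRCA of the listed taxa is the root, so the smallest clade containing them is the whole tree.
That clade also contains strain_11, strain_14, strain_16, strain_2, strain_23, strain_24, strain_30, strain_33, strain_34, strain_38, strain_39, strain_43, strain_5, strain_50, strain_52, strain_53, strain_55, strain_61, strain_62, strain_82, strain_85, strain_87, strain_89, strain_91, strain_94, which are not in the proposed group, so the group is not monophyletic.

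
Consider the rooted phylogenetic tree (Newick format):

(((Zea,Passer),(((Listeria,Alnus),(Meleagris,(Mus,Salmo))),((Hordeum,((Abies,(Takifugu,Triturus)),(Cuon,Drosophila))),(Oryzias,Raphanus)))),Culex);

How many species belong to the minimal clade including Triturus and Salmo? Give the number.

The MRCA of Triturus and Salmo is the node subtending (((Listeria,Alnus),(Meleagris,(Mus,Salmo))),((Hordeum,((Abies,(Takifugu,Triturus)),(Cuon,Drosophila))),(Oryzias,Raphanus))).
That clade contains 13 terminal taxa: Abies, Alnus, Cuon, Drosophila, Hordeum, Listeria, Meleagris, Mus, Oryzias, Raphanus, Salmo, Takifugu, Triturus.

13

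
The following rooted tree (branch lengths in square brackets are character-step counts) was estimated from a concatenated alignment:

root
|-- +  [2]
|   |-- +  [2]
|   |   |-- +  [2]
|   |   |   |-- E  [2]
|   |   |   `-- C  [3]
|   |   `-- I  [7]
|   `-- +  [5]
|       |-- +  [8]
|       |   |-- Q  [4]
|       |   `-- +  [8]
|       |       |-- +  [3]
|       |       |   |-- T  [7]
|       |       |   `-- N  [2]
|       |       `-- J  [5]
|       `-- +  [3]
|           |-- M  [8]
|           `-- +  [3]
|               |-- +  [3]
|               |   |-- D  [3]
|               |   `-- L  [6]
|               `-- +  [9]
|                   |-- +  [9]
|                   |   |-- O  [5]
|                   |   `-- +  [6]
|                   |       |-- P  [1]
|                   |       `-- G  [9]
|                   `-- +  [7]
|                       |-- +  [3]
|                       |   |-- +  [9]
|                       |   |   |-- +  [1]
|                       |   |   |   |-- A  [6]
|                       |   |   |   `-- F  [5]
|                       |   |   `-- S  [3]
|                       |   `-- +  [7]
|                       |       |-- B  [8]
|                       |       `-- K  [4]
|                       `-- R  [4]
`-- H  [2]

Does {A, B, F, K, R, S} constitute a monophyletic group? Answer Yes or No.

The most recent common ancestor of these taxa subtends ((((A,F),S),(B,K)),R).
That clade has exactly 6 tips — every listed taxon and nothing else — so the group is monophyletic.

Yes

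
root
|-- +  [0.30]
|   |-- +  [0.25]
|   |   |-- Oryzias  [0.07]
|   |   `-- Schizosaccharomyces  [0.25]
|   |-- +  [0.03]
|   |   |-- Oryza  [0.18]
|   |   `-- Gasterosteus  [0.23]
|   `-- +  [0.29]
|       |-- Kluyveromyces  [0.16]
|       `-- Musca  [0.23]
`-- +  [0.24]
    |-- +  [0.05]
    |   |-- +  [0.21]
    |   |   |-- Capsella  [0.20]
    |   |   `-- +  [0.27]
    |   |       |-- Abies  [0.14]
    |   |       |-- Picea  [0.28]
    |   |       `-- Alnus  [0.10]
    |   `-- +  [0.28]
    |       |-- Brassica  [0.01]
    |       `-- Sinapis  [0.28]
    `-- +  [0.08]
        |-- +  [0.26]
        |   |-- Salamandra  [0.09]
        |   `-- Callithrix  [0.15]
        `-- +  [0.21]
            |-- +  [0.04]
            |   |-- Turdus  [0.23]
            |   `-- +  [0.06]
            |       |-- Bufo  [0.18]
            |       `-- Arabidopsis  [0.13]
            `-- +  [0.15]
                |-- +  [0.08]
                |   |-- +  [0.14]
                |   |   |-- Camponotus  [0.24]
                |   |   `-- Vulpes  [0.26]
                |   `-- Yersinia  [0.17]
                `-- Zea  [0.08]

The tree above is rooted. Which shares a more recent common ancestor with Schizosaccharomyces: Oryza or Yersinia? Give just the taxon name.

Oryza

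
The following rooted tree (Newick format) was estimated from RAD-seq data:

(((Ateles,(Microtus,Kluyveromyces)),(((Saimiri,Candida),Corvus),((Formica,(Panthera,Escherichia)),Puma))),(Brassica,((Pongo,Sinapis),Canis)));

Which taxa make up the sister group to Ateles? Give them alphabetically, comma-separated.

Ateles attaches to the tree at the node subtending (Ateles,(Microtus,Kluyveromyces)).
The other lineage descending from that same node — the sister group — is (Microtus,Kluyveromyces); its 2 tips in alphabetical order are the answer.

Kluyveromyces, Microtus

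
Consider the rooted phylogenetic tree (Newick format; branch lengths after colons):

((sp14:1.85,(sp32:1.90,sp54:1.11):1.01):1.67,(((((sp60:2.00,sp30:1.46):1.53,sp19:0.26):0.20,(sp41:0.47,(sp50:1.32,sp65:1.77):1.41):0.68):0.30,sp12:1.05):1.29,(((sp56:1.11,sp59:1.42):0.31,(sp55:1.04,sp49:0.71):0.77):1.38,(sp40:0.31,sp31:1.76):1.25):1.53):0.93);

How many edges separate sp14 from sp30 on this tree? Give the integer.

8

The MRCA of sp14 and sp30 is the root of the tree.
From sp14 up to that node: 2 branches. From sp30 up to the same node: 6 branches. Total: 2 + 6 = 8.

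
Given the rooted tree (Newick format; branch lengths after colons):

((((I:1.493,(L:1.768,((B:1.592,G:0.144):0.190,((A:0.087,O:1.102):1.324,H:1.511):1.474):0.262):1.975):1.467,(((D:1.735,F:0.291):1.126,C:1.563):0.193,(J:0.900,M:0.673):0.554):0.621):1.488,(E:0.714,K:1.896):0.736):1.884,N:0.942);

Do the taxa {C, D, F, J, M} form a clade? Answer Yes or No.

Yes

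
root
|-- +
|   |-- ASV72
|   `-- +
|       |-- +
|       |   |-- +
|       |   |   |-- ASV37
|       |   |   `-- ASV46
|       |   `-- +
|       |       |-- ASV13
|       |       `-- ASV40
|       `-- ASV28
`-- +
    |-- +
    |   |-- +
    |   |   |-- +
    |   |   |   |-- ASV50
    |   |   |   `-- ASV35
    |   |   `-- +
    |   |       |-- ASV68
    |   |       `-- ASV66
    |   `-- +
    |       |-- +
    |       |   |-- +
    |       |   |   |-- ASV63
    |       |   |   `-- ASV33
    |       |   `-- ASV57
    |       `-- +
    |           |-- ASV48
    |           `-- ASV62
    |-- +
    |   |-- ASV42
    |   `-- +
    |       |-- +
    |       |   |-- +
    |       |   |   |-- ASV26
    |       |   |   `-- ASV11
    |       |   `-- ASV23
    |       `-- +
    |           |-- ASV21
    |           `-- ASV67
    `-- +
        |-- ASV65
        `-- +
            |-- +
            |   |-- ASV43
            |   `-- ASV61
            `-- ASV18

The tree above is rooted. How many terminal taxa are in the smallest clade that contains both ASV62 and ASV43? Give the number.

19

The MRCA of ASV62 and ASV43 is the node subtending ((((ASV50,ASV35),(ASV68,ASV66)),(((ASV63,ASV33),ASV57),(ASV48,ASV62))),(ASV42,(((ASV26,ASV11),ASV23),(ASV21,ASV67))),(ASV65,((ASV43,ASV61),ASV18))).
That clade contains 19 terminal taxa: ASV11, ASV18, ASV21, ASV23, ASV26, ASV33, ASV35, ASV42, ASV43, ASV48, ASV50, ASV57, ASV61, ASV62, ASV63, ASV65, ASV66, ASV67, ASV68.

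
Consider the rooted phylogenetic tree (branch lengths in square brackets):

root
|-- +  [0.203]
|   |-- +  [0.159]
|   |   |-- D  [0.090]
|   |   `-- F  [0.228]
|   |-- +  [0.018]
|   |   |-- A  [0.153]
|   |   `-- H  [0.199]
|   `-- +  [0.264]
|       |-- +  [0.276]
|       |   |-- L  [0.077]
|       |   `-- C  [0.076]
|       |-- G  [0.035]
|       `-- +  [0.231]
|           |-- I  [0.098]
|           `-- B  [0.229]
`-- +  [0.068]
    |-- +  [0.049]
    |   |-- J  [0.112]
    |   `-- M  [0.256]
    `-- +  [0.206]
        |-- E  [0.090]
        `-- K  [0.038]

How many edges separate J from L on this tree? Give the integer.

The MRCA of J and L is the root of the tree.
From J up to that node: 3 branches. From L up to the same node: 4 branches. Total: 3 + 4 = 7.

7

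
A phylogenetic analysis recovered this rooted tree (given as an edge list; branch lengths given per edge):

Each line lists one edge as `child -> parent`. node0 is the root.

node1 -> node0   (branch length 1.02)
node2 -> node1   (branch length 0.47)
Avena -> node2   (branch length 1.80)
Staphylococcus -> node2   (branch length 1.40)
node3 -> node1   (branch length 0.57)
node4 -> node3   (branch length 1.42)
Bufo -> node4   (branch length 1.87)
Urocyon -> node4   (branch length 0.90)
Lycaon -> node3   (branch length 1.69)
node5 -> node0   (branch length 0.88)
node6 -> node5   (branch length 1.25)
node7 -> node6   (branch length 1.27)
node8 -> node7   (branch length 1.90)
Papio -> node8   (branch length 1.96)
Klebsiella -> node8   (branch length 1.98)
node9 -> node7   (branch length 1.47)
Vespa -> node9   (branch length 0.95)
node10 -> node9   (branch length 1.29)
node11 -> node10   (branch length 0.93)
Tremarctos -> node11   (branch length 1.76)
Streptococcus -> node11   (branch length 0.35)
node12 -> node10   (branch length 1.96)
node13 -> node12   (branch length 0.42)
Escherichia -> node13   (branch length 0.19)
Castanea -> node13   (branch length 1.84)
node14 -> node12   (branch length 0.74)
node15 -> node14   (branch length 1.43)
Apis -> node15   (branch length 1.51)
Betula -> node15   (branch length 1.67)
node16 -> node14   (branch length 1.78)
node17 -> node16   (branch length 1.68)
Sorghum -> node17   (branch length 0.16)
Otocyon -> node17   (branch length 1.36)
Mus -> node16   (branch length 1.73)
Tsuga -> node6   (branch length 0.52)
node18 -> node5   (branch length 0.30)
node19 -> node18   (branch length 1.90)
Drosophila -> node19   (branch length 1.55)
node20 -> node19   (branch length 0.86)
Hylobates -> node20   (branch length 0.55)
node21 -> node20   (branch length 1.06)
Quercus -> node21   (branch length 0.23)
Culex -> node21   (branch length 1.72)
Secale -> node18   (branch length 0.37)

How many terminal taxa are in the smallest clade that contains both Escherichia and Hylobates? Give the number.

18

The MRCA of Escherichia and Hylobates is the node subtending ((((Papio,Klebsiella),(Vespa,((Tremarctos,Streptococcus),((Escherichia,Castanea),((Apis,Betula),((Sorghum,Otocyon),Mus)))))),Tsuga),((Drosophila,(Hylobates,(Quercus,Culex))),Secale)).
That clade contains 18 terminal taxa: Apis, Betula, Castanea, Culex, Drosophila, Escherichia, Hylobates, Klebsiella, Mus, Otocyon, Papio, Quercus, Secale, Sorghum, Streptococcus, Tremarctos, Tsuga, Vespa.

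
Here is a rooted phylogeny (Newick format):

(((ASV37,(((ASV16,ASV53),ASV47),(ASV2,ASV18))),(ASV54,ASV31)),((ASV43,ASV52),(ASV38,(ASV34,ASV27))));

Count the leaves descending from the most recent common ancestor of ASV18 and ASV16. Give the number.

5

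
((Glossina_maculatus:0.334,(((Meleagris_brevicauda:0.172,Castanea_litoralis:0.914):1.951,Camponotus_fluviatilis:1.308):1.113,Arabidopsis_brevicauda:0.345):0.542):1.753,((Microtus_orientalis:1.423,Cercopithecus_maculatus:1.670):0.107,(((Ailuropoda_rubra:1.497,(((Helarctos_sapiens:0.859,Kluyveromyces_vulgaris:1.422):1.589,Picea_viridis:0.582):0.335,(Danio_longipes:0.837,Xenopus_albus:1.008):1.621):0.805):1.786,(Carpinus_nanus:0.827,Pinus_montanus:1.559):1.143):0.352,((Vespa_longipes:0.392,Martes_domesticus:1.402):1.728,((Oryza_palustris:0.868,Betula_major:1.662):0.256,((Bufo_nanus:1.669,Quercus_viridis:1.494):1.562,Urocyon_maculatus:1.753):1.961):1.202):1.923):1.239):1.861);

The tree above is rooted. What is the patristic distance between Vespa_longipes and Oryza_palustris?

4.446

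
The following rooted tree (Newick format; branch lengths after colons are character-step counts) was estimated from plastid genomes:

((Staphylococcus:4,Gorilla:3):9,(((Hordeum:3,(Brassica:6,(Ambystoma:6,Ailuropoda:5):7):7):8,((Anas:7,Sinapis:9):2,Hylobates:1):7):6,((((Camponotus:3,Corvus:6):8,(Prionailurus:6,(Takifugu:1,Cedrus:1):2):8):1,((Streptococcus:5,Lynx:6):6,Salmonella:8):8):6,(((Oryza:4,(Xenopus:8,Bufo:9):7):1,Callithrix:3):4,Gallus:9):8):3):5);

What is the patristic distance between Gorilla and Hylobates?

31

The path runs Gorilla → … → MRCA → … → Hylobates; the MRCA is the root of the tree.
Branch lengths along that path: 3 + 9 + 5 + 6 + 7 + 1 = 31.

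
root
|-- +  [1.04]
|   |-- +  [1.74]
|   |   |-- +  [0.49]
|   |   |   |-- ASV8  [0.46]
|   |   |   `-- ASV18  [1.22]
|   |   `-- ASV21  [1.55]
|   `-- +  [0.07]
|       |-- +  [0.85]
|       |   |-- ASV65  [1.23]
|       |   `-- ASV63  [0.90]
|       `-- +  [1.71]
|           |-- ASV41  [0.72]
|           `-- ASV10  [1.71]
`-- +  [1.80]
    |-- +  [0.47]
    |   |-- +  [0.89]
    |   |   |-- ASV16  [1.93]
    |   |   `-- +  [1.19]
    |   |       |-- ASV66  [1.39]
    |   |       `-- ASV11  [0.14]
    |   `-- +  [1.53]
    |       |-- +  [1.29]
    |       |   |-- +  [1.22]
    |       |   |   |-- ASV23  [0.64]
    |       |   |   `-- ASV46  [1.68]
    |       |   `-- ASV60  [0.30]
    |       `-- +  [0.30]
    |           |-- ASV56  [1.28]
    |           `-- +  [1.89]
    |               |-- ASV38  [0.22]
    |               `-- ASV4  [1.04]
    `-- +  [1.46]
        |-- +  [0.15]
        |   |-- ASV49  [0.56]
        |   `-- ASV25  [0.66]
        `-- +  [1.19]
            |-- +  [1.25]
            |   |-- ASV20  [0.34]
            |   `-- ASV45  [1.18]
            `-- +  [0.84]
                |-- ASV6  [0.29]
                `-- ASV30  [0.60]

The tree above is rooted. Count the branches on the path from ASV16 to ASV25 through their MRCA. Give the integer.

The MRCA of ASV16 and ASV25 is the node subtending (((ASV16,(ASV66,ASV11)),(((ASV23,ASV46),ASV60),(ASV56,(ASV38,ASV4)))),((ASV49,ASV25),((ASV20,ASV45),(ASV6,ASV30)))).
From ASV16 up to that node: 3 branches. From ASV25 up to the same node: 3 branches. Total: 3 + 3 = 6.

6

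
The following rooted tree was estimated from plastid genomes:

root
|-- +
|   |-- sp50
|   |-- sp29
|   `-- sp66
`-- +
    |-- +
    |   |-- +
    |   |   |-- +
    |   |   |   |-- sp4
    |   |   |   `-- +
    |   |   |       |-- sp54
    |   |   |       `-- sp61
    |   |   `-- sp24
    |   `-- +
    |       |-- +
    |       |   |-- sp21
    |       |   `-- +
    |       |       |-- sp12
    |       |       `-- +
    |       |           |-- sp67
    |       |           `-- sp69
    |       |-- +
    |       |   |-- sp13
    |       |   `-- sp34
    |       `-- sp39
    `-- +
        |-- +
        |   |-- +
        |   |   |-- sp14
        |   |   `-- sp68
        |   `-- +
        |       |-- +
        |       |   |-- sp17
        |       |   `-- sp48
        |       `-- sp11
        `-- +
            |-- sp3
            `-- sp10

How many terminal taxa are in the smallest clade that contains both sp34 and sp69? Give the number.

7

The MRCA of sp34 and sp69 is the node subtending ((sp21,(sp12,(sp67,sp69))),(sp13,sp34),sp39).
That clade contains 7 terminal taxa: sp12, sp13, sp21, sp34, sp39, sp67, sp69.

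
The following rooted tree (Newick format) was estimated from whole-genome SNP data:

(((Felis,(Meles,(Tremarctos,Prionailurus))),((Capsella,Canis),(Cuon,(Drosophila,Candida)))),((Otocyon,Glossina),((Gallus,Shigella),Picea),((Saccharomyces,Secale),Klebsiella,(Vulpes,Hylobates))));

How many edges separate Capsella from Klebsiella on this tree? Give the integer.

The MRCA of Capsella and Klebsiella is the root of the tree.
From Capsella up to that node: 4 branches. From Klebsiella up to the same node: 3 branches. Total: 4 + 3 = 7.

7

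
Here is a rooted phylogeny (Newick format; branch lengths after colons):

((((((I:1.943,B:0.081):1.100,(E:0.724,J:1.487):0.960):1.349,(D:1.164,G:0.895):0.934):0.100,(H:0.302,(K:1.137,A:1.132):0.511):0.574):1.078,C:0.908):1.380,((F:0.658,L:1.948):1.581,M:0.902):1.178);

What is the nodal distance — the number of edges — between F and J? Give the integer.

The MRCA of F and J is the root of the tree.
From F up to that node: 3 branches. From J up to the same node: 6 branches. Total: 3 + 6 = 9.

9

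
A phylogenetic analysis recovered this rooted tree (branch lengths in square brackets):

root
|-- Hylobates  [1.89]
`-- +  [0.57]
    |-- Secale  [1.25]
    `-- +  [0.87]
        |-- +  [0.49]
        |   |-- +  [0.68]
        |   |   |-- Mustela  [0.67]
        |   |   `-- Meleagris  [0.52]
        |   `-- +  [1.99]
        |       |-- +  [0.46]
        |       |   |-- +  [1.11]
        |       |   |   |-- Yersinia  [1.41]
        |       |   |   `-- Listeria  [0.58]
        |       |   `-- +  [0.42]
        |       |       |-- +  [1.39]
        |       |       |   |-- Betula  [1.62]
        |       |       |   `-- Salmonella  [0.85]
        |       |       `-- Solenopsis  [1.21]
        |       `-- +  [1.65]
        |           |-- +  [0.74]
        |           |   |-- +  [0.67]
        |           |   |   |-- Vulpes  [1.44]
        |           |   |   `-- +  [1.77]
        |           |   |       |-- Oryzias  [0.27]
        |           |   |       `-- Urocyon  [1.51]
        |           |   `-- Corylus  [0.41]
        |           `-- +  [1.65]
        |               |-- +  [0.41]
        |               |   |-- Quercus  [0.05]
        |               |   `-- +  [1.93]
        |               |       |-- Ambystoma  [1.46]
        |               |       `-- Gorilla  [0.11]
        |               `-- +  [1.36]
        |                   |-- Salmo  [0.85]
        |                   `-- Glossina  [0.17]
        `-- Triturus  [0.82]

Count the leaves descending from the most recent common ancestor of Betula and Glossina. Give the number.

14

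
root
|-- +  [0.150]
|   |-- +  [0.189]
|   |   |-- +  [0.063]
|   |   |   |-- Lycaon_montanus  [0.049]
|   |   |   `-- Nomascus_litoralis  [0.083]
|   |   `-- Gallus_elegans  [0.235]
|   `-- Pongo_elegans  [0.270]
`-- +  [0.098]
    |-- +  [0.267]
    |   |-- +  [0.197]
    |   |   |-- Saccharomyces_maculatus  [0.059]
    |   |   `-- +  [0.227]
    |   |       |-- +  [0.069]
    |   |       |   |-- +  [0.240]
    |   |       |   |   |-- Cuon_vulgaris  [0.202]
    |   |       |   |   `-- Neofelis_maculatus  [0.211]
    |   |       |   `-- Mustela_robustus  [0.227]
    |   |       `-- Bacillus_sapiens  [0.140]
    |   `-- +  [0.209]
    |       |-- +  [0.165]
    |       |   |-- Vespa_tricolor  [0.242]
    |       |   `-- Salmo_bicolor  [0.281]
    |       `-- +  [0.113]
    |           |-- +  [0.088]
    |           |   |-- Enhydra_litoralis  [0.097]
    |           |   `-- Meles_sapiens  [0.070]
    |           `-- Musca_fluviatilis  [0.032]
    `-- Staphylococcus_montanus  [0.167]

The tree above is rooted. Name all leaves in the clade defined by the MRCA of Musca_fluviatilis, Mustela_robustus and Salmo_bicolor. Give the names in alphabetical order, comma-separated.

Bacillus_sapiens, Cuon_vulgaris, Enhydra_litoralis, Meles_sapiens, Musca_fluviatilis, Mustela_robustus, Neofelis_maculatus, Saccharomyces_maculatus, Salmo_bicolor, Vespa_tricolor

Tracing Musca_fluviatilis: it sits inside ((Enhydra_litoralis,Meles_sapiens),Musca_fluviatilis).
Tracing Mustela_robustus: it sits inside ((Cuon_vulgaris,Neofelis_maculatus),Mustela_robustus).
Tracing Salmo_bicolor: it sits inside (Vespa_tricolor,Salmo_bicolor).
The smallest clade enclosing all 3 is ((Saccharomyces_maculatus,(((Cuon_vulgaris,Neofelis_maculatus),Mustela_robustus),Bacillus_sapiens)),((Vespa_tricolor,Salmo_bicolor),((Enhydra_litoralis,Meles_sapiens),Musca_fluviatilis))); the answer is its 10 terminal taxa in alphabetical order.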